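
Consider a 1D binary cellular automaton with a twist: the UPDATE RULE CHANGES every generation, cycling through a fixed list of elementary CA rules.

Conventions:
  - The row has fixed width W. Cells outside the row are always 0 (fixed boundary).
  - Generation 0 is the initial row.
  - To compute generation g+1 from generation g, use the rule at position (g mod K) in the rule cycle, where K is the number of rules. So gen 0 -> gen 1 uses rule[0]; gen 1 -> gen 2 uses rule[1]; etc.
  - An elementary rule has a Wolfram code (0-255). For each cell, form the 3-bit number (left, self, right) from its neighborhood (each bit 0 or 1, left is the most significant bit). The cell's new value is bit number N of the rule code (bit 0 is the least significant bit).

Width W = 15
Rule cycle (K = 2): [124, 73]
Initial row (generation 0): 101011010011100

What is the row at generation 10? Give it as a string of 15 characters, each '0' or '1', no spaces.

Answer: 100000001011000

Derivation:
Gen 0: 101011010011100
Gen 1 (rule 124): 111111111010110
Gen 2 (rule 73): 100000001000110
Gen 3 (rule 124): 110000001100111
Gen 4 (rule 73): 110111101100101
Gen 5 (rule 124): 111100111110111
Gen 6 (rule 73): 100100100010101
Gen 7 (rule 124): 110110110011111
Gen 8 (rule 73): 110110110010001
Gen 9 (rule 124): 111111111011001
Gen 10 (rule 73): 100000001011000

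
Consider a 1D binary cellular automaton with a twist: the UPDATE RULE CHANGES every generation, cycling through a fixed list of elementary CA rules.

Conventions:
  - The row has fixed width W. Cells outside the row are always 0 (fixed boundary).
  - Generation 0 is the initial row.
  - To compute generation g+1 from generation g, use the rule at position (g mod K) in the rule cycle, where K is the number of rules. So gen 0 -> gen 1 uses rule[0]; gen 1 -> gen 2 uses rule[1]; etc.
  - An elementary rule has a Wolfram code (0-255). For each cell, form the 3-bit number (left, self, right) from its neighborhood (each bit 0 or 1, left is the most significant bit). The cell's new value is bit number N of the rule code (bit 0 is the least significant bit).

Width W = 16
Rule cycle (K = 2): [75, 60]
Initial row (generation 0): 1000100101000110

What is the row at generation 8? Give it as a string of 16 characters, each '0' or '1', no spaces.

Answer: 1000100000001000

Derivation:
Gen 0: 1000100101000110
Gen 1 (rule 75): 0011001000011110
Gen 2 (rule 60): 0010101100010001
Gen 3 (rule 75): 1100001101100110
Gen 4 (rule 60): 1010001011010101
Gen 5 (rule 75): 0000110011000000
Gen 6 (rule 60): 0000101010100000
Gen 7 (rule 75): 1111000000001111
Gen 8 (rule 60): 1000100000001000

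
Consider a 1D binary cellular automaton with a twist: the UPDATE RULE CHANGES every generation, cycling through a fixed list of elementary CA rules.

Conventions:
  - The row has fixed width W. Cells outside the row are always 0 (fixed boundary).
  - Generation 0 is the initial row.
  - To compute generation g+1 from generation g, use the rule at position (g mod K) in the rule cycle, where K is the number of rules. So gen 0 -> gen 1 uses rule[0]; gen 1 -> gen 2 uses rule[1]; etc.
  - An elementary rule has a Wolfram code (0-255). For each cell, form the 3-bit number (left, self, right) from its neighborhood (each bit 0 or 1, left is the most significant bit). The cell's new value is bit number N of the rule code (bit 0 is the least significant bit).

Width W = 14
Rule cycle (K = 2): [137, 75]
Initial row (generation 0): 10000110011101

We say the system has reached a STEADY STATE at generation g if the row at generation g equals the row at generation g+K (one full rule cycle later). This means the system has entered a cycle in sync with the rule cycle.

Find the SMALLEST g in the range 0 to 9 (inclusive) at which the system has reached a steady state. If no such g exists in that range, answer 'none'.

Gen 0: 10000110011101
Gen 1 (rule 137): 00110100011000
Gen 2 (rule 75): 11110001111011
Gen 3 (rule 137): 11100101110010
Gen 4 (rule 75): 10101001010100
Gen 5 (rule 137): 00000000000001
Gen 6 (rule 75): 11111111111110
Gen 7 (rule 137): 11111111111100
Gen 8 (rule 75): 10000000000101
Gen 9 (rule 137): 00111111110000
Gen 10 (rule 75): 11100000010111
Gen 11 (rule 137): 11001111000110

Answer: none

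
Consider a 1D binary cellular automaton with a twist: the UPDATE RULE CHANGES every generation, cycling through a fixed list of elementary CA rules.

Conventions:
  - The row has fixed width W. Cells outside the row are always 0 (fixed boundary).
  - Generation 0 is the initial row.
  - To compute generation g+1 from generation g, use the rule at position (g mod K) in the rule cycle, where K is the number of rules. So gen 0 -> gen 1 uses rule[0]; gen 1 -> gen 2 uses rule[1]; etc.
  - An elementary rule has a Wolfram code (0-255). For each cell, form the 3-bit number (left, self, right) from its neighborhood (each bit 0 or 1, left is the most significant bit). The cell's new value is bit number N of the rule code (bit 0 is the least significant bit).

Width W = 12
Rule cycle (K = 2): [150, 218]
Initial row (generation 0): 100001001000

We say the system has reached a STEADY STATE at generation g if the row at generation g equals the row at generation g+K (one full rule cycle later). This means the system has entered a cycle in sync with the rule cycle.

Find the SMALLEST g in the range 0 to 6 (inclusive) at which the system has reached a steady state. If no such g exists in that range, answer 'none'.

Gen 0: 100001001000
Gen 1 (rule 150): 110011111100
Gen 2 (rule 218): 111111111110
Gen 3 (rule 150): 011111111101
Gen 4 (rule 218): 111111111100
Gen 5 (rule 150): 011111111010
Gen 6 (rule 218): 111111111001
Gen 7 (rule 150): 011111110111
Gen 8 (rule 218): 111111110111

Answer: none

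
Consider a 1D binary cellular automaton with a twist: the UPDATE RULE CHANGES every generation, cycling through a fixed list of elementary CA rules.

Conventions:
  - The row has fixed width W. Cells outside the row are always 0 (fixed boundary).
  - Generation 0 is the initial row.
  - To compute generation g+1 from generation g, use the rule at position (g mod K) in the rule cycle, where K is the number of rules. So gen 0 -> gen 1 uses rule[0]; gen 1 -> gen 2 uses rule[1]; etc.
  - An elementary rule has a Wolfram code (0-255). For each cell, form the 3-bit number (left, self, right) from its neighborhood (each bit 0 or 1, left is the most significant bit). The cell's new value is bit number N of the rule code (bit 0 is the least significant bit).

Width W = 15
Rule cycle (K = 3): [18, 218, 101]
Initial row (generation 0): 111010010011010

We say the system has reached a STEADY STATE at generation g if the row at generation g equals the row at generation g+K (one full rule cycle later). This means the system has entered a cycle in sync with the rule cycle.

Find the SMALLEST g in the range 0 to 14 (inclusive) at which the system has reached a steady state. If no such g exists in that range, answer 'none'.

Answer: 10

Derivation:
Gen 0: 111010010011010
Gen 1 (rule 18): 000001101100001
Gen 2 (rule 218): 000011101110010
Gen 3 (rule 101): 111000110010010
Gen 4 (rule 18): 000101001101101
Gen 5 (rule 218): 001000111101100
Gen 6 (rule 101): 101010000110101
Gen 7 (rule 18): 000001001000000
Gen 8 (rule 218): 000010110100000
Gen 9 (rule 101): 111011011101111
Gen 10 (rule 18): 000000000000000
Gen 11 (rule 218): 000000000000000
Gen 12 (rule 101): 111111111111111
Gen 13 (rule 18): 000000000000000
Gen 14 (rule 218): 000000000000000
Gen 15 (rule 101): 111111111111111
Gen 16 (rule 18): 000000000000000
Gen 17 (rule 218): 000000000000000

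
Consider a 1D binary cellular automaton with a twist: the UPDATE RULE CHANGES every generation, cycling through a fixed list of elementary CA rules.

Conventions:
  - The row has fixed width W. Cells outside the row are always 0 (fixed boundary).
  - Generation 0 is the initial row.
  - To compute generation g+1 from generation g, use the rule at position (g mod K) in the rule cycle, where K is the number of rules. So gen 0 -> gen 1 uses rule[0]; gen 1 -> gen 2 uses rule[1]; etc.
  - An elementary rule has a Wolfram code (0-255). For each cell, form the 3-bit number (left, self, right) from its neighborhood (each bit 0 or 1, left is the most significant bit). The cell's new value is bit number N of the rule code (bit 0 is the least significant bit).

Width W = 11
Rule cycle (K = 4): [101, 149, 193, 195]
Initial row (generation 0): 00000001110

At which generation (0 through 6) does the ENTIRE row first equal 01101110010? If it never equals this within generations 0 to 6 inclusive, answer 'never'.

Answer: 5

Derivation:
Gen 0: 00000001110
Gen 1 (rule 101): 11111100010
Gen 2 (rule 149): 01111011011
Gen 3 (rule 193): 00111001001
Gen 4 (rule 195): 11011010010
Gen 5 (rule 101): 01101110010
Gen 6 (rule 149): 00000101011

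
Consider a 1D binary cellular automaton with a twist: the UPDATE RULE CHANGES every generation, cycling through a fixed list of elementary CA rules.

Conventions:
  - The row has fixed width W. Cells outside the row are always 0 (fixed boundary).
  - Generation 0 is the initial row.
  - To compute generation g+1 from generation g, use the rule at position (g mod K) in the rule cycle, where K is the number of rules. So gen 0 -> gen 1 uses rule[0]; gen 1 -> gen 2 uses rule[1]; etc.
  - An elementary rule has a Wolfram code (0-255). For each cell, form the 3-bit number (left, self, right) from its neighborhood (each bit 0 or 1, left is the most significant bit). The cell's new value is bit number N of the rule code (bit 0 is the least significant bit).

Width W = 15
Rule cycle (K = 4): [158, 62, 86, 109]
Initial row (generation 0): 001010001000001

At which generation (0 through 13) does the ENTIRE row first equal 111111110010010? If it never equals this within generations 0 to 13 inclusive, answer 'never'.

Answer: never

Derivation:
Gen 0: 001010001000001
Gen 1 (rule 158): 011011011100011
Gen 2 (rule 62): 110110110010110
Gen 3 (rule 86): 010010011110011
Gen 4 (rule 109): 010010010010011
Gen 5 (rule 158): 111111111111110
Gen 6 (rule 62): 100000000000001
Gen 7 (rule 86): 110000000000011
Gen 8 (rule 109): 110111111111011
Gen 9 (rule 158): 100111111110010
Gen 10 (rule 62): 111100000001111
Gen 11 (rule 86): 000110000010001
Gen 12 (rule 109): 110110111010101
Gen 13 (rule 158): 100100110010101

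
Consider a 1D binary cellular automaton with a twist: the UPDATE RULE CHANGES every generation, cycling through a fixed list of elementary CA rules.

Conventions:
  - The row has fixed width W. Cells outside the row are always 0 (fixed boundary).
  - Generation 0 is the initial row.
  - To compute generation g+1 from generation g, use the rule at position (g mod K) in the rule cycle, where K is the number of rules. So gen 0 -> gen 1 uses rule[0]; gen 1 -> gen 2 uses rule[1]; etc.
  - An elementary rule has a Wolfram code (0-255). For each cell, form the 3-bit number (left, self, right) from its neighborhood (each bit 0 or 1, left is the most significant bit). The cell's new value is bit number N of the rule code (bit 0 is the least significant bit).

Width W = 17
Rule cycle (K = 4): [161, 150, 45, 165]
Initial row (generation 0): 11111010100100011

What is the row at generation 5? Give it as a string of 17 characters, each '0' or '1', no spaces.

Gen 0: 11111010100100011
Gen 1 (rule 161): 01110101000001000
Gen 2 (rule 150): 10100101100011100
Gen 3 (rule 45): 11100111001010001
Gen 4 (rule 165): 01000010001110101
Gen 5 (rule 161): 00011000100101010

Answer: 00011000100101010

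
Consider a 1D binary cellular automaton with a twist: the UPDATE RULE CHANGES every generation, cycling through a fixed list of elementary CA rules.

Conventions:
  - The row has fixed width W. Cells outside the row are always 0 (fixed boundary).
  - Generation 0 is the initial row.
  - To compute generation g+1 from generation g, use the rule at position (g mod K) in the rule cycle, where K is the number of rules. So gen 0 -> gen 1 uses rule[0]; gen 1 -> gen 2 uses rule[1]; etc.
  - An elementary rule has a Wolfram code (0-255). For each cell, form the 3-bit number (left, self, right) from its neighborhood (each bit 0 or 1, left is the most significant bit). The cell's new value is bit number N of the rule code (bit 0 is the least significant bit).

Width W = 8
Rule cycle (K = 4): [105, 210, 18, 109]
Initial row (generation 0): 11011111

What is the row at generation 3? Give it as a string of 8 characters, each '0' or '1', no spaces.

Answer: 10000001

Derivation:
Gen 0: 11011111
Gen 1 (rule 105): 11110001
Gen 2 (rule 210): 01111010
Gen 3 (rule 18): 10000001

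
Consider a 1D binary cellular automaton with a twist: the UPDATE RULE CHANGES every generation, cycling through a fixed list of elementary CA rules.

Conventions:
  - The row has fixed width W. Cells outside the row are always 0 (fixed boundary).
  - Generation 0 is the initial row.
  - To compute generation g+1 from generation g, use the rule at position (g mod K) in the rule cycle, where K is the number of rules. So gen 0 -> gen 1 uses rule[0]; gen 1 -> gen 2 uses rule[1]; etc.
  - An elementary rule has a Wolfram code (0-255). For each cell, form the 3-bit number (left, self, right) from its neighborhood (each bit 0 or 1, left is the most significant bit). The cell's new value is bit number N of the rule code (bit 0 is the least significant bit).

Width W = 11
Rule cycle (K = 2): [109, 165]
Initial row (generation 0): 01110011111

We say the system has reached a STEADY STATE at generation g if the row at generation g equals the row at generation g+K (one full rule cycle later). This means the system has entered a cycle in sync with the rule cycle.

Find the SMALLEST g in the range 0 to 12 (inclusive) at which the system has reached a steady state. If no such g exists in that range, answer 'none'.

Gen 0: 01110011111
Gen 1 (rule 109): 01010010001
Gen 2 (rule 165): 01110010101
Gen 3 (rule 109): 01010011111
Gen 4 (rule 165): 01110001110
Gen 5 (rule 109): 01010101010
Gen 6 (rule 165): 01111111110
Gen 7 (rule 109): 01000000010
Gen 8 (rule 165): 01011111010
Gen 9 (rule 109): 01110001110
Gen 10 (rule 165): 00100100100
Gen 11 (rule 109): 10100100101
Gen 12 (rule 165): 11100100111
Gen 13 (rule 109): 10100100101
Gen 14 (rule 165): 11100100111

Answer: 11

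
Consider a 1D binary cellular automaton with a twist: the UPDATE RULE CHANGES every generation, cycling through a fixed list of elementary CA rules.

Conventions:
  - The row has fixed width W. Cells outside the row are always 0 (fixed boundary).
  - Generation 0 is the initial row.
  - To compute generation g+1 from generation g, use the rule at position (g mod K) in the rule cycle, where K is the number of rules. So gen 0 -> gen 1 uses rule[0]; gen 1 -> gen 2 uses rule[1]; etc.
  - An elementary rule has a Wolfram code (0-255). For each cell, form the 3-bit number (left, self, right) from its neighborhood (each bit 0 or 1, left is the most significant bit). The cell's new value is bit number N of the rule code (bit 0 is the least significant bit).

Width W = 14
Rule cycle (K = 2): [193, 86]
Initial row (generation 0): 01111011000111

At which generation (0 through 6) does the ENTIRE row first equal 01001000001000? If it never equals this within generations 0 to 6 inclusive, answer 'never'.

Gen 0: 01111011000111
Gen 1 (rule 193): 00111001010011
Gen 2 (rule 86): 01001111011101
Gen 3 (rule 193): 00000111001100
Gen 4 (rule 86): 00001001110110
Gen 5 (rule 193): 11100000110010
Gen 6 (rule 86): 00110001011111

Answer: never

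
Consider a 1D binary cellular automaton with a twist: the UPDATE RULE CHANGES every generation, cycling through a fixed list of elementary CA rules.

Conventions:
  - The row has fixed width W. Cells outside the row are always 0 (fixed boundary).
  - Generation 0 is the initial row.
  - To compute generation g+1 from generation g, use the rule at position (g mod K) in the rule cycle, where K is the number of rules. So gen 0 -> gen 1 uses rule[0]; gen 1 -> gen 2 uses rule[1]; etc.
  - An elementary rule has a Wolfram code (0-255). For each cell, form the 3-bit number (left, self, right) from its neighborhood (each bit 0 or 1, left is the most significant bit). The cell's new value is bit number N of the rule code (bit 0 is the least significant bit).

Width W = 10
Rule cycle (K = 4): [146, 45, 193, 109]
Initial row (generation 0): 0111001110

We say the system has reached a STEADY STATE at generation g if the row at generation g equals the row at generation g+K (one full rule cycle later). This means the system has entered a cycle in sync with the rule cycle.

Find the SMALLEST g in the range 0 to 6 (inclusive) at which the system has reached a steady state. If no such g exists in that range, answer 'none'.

Gen 0: 0111001110
Gen 1 (rule 146): 1010110101
Gen 2 (rule 45): 1111101111
Gen 3 (rule 193): 0111100111
Gen 4 (rule 109): 0100100101
Gen 5 (rule 146): 1011011000
Gen 6 (rule 45): 1110110011
Gen 7 (rule 193): 0110010001
Gen 8 (rule 109): 0110010101
Gen 9 (rule 146): 1001100000
Gen 10 (rule 45): 1001001111

Answer: none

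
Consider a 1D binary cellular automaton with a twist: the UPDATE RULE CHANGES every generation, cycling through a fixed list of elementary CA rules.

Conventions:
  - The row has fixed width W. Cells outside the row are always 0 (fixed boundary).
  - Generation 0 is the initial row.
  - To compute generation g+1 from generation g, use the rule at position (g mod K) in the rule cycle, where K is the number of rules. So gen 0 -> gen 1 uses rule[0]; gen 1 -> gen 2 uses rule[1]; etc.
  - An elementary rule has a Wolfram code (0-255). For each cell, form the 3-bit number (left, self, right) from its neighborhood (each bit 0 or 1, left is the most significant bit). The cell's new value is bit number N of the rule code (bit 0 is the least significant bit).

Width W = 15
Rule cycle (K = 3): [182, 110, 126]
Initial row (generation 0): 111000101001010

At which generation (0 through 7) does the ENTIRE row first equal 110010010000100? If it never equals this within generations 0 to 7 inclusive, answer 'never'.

Answer: 4

Derivation:
Gen 0: 111000101001010
Gen 1 (rule 182): 010101111111111
Gen 2 (rule 110): 111111000000001
Gen 3 (rule 126): 100001100000011
Gen 4 (rule 182): 110010010000100
Gen 5 (rule 110): 110110110001100
Gen 6 (rule 126): 111111111011110
Gen 7 (rule 182): 011111110101101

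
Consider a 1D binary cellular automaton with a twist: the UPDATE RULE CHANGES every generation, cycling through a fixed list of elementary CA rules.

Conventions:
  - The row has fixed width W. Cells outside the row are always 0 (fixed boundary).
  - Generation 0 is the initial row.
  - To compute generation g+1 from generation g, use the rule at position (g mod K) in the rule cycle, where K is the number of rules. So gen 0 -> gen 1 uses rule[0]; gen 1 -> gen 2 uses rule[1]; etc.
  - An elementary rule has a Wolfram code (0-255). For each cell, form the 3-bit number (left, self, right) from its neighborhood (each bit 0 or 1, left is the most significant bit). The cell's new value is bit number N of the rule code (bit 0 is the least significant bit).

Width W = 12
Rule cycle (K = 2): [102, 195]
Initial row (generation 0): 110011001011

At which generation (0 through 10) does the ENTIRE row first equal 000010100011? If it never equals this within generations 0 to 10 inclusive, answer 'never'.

Answer: never

Derivation:
Gen 0: 110011001011
Gen 1 (rule 102): 010101011101
Gen 2 (rule 195): 100000001100
Gen 3 (rule 102): 100000010100
Gen 4 (rule 195): 001111100001
Gen 5 (rule 102): 010000100011
Gen 6 (rule 195): 100111001101
Gen 7 (rule 102): 101001010111
Gen 8 (rule 195): 000010000011
Gen 9 (rule 102): 000110000101
Gen 10 (rule 195): 111010111000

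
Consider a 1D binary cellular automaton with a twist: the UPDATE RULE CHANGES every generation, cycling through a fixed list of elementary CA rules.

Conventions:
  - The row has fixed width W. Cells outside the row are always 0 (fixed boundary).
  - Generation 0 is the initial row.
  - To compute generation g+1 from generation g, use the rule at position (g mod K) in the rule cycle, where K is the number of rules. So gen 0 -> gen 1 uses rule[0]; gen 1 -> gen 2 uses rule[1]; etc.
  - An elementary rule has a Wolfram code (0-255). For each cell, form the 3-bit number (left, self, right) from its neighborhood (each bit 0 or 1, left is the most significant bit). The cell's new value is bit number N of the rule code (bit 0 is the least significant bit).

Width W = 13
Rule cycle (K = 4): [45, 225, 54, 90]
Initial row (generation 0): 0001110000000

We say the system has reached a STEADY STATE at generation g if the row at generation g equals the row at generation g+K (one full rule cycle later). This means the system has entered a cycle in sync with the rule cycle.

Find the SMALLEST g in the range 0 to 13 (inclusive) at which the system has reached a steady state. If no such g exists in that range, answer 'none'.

Answer: none

Derivation:
Gen 0: 0001110000000
Gen 1 (rule 45): 1101000111111
Gen 2 (rule 225): 0110010011111
Gen 3 (rule 54): 1001111100000
Gen 4 (rule 90): 0111000110000
Gen 5 (rule 45): 0100010100111
Gen 6 (rule 225): 0001001000011
Gen 7 (rule 54): 0011111100100
Gen 8 (rule 90): 0110000111010
Gen 9 (rule 45): 0100110100110
Gen 10 (rule 225): 0000011000010
Gen 11 (rule 54): 0000100100111
Gen 12 (rule 90): 0001011011101
Gen 13 (rule 45): 1101110110011
Gen 14 (rule 225): 0110111010001
Gen 15 (rule 54): 1001000111011
Gen 16 (rule 90): 0110101101011
Gen 17 (rule 45): 0101111011110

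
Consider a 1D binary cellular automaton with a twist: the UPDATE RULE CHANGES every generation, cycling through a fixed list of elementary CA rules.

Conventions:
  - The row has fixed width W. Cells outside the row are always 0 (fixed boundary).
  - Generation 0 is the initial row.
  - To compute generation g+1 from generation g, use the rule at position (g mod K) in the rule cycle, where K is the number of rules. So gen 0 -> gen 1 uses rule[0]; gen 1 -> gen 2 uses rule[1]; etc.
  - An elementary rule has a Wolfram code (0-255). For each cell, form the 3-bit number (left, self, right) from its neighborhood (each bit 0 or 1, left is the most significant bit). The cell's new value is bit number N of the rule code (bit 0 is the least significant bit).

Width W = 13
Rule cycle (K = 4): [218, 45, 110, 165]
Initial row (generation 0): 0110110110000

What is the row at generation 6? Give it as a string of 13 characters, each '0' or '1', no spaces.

Gen 0: 0110110110000
Gen 1 (rule 218): 1110110111000
Gen 2 (rule 45): 1001101100011
Gen 3 (rule 110): 1011111100111
Gen 4 (rule 165): 1101111000010
Gen 5 (rule 218): 1101111100101
Gen 6 (rule 45): 1011000000111

Answer: 1011000000111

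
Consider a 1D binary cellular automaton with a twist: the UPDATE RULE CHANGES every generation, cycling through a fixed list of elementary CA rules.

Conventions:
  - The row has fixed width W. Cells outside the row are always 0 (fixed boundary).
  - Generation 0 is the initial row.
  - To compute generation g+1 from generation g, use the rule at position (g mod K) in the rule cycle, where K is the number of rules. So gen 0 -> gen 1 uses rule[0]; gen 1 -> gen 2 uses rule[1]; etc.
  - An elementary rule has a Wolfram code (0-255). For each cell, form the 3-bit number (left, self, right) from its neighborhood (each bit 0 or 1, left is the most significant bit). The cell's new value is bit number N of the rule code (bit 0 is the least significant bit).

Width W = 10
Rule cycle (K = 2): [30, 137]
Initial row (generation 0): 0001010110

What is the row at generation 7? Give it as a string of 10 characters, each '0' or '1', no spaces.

Answer: 1100011100

Derivation:
Gen 0: 0001010110
Gen 1 (rule 30): 0011010101
Gen 2 (rule 137): 1010000000
Gen 3 (rule 30): 1011000000
Gen 4 (rule 137): 0010011111
Gen 5 (rule 30): 0111110000
Gen 6 (rule 137): 0111100111
Gen 7 (rule 30): 1100011100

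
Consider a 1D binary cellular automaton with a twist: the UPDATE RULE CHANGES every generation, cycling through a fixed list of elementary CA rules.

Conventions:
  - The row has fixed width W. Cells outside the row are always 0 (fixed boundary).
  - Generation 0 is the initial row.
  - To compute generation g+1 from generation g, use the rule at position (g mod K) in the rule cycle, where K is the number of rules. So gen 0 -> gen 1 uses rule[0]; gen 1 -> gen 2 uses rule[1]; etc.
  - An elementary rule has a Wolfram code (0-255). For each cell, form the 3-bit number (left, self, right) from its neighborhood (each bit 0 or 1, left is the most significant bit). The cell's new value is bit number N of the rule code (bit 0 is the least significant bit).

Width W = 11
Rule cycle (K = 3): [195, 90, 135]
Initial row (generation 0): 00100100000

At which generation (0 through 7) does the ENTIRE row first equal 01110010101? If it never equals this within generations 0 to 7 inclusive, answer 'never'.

Answer: 7

Derivation:
Gen 0: 00100100000
Gen 1 (rule 195): 11001001111
Gen 2 (rule 90): 11110111001
Gen 3 (rule 135): 01100010011
Gen 4 (rule 195): 10101100101
Gen 5 (rule 90): 00001111000
Gen 6 (rule 135): 11110110011
Gen 7 (rule 195): 01110010101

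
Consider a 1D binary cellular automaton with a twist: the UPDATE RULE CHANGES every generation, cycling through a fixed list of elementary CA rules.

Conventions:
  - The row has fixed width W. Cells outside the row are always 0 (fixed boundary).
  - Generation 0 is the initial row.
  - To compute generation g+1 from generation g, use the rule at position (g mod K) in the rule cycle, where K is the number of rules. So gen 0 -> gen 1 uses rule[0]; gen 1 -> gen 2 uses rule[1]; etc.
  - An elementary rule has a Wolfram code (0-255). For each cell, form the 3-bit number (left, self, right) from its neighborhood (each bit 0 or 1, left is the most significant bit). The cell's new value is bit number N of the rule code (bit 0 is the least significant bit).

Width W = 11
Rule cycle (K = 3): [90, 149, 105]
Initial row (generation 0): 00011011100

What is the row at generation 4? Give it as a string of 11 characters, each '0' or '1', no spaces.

Gen 0: 00011011100
Gen 1 (rule 90): 00111010110
Gen 2 (rule 149): 10010010001
Gen 3 (rule 105): 00000000100
Gen 4 (rule 90): 00000001010

Answer: 00000001010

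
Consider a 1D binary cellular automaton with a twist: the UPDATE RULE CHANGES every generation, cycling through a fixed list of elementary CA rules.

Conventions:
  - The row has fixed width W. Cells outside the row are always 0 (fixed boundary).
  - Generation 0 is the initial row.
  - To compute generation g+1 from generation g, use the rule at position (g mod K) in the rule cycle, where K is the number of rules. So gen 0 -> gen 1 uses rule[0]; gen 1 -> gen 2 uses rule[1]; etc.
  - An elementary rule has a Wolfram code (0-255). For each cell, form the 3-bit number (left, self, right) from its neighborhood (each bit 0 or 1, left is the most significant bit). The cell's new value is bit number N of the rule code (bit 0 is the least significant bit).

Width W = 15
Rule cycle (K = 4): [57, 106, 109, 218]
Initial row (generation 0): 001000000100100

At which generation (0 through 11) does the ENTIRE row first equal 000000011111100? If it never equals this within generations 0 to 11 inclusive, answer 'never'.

Gen 0: 001000000100100
Gen 1 (rule 57): 100111110010011
Gen 2 (rule 106): 001100010100111
Gen 3 (rule 109): 101101011100101
Gen 4 (rule 218): 001100011111000
Gen 5 (rule 57): 101011010000111
Gen 6 (rule 106): 010111100001101
Gen 7 (rule 109): 011100101101111
Gen 8 (rule 218): 111111001101111
Gen 9 (rule 57): 100000101011000
Gen 10 (rule 106): 000001010111000
Gen 11 (rule 109): 111101111101011

Answer: never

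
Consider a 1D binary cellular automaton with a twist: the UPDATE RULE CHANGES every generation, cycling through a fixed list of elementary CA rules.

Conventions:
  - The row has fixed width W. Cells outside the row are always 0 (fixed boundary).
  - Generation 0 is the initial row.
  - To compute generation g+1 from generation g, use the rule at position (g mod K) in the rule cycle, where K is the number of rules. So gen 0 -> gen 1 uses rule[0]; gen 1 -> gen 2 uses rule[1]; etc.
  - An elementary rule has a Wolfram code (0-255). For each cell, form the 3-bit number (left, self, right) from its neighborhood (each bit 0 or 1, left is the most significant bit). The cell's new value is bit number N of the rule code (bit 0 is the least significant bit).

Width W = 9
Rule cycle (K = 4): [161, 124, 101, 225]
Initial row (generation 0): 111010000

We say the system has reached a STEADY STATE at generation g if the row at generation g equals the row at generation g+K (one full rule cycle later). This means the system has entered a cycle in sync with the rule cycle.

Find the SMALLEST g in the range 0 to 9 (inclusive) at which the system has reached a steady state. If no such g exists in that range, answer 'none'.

Gen 0: 111010000
Gen 1 (rule 161): 010100111
Gen 2 (rule 124): 011110101
Gen 3 (rule 101): 000011111
Gen 4 (rule 225): 111001111
Gen 5 (rule 161): 010000110
Gen 6 (rule 124): 011000111
Gen 7 (rule 101): 001010001
Gen 8 (rule 225): 100100100
Gen 9 (rule 161): 000000001
Gen 10 (rule 124): 000000001
Gen 11 (rule 101): 111111101
Gen 12 (rule 225): 011111110
Gen 13 (rule 161): 001111100

Answer: none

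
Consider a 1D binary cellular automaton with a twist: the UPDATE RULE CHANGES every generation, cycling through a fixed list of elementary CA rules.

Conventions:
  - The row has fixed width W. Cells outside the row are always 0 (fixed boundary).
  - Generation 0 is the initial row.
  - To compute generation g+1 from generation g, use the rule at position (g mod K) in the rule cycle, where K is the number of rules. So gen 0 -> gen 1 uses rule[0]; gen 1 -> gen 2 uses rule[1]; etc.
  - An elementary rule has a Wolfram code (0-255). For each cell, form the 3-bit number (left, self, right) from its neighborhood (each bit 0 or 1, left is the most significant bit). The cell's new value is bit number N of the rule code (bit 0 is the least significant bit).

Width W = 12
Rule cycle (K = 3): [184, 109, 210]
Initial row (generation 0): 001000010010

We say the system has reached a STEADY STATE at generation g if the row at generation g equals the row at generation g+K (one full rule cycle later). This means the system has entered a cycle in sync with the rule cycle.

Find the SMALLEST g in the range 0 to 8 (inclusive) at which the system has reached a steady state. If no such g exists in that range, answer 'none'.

Answer: none

Derivation:
Gen 0: 001000010010
Gen 1 (rule 184): 000100001001
Gen 2 (rule 109): 110101101001
Gen 3 (rule 210): 010000100110
Gen 4 (rule 184): 001000010101
Gen 5 (rule 109): 101011011111
Gen 6 (rule 210): 000001001111
Gen 7 (rule 184): 000000101110
Gen 8 (rule 109): 111110111010
Gen 9 (rule 210): 011110011001
Gen 10 (rule 184): 011101010100
Gen 11 (rule 109): 010111111101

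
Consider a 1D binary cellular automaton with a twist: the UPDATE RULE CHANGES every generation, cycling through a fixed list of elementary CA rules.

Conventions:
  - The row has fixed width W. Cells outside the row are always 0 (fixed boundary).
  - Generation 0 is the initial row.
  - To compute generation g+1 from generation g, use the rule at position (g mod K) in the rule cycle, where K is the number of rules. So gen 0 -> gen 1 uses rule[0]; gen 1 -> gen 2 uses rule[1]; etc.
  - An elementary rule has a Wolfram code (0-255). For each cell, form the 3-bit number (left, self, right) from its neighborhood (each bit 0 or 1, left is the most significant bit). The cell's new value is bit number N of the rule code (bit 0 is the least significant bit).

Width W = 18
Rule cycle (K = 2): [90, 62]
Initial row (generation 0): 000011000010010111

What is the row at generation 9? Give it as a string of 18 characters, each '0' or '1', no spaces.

Answer: 111000110000000011

Derivation:
Gen 0: 000011000010010111
Gen 1 (rule 90): 000111100101100101
Gen 2 (rule 62): 001100011111011111
Gen 3 (rule 90): 011110110001010001
Gen 4 (rule 62): 110001101011111011
Gen 5 (rule 90): 111011100010001011
Gen 6 (rule 62): 100110010111011110
Gen 7 (rule 90): 011111100101010011
Gen 8 (rule 62): 110000011111111110
Gen 9 (rule 90): 111000110000000011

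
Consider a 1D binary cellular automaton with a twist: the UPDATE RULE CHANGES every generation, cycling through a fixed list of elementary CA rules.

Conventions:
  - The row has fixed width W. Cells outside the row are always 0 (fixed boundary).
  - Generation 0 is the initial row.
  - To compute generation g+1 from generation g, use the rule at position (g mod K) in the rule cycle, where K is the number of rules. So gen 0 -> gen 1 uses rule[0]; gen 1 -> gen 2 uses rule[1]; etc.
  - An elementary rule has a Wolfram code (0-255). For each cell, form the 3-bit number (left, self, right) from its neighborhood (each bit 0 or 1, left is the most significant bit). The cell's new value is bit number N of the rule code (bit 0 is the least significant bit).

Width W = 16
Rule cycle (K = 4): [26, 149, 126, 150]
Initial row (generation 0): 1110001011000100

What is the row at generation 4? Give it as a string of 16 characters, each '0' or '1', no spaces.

Answer: 0111111111111110

Derivation:
Gen 0: 1110001011000100
Gen 1 (rule 26): 1001010010101010
Gen 2 (rule 149): 1101011010101011
Gen 3 (rule 126): 1111111111111111
Gen 4 (rule 150): 0111111111111110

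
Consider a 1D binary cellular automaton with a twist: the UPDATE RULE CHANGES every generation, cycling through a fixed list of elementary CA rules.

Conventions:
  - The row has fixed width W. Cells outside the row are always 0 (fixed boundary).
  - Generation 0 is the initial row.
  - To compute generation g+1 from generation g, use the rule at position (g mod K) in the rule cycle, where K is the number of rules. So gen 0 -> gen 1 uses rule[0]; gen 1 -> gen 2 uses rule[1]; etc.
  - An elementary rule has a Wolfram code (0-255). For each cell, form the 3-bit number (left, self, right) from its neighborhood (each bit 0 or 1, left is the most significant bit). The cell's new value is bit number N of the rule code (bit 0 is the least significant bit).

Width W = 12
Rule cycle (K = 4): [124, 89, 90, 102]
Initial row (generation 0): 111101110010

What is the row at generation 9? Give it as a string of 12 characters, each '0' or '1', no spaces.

Gen 0: 111101110010
Gen 1 (rule 124): 100111011011
Gen 2 (rule 89): 010101011011
Gen 3 (rule 90): 100000011011
Gen 4 (rule 102): 100000101101
Gen 5 (rule 124): 110000111111
Gen 6 (rule 89): 111110100001
Gen 7 (rule 90): 100010010010
Gen 8 (rule 102): 100110110110
Gen 9 (rule 124): 110111111111

Answer: 110111111111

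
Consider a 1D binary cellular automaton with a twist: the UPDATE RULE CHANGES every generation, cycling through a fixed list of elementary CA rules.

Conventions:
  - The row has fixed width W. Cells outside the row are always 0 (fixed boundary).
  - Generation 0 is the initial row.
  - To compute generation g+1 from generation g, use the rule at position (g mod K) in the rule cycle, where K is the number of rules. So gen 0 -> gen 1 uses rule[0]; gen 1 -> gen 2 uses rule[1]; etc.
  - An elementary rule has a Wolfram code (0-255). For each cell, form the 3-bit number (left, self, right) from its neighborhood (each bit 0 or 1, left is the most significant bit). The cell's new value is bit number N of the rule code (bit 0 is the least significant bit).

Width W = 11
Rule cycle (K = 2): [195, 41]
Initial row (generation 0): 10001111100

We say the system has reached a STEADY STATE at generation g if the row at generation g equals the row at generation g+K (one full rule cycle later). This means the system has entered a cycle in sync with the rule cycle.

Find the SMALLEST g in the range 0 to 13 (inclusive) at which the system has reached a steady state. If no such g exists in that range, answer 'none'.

Gen 0: 10001111100
Gen 1 (rule 195): 00110111101
Gen 2 (rule 41): 10101100010
Gen 3 (rule 195): 00000101100
Gen 4 (rule 41): 11110011001
Gen 5 (rule 195): 01110101010
Gen 6 (rule 41): 01001010100
Gen 7 (rule 195): 10010000001
Gen 8 (rule 41): 00000111100
Gen 9 (rule 195): 11111011101
Gen 10 (rule 41): 10000110010
Gen 11 (rule 195): 00111010100
Gen 12 (rule 41): 10100101001
Gen 13 (rule 195): 00001000010
Gen 14 (rule 41): 11100011000
Gen 15 (rule 195): 01101101011

Answer: none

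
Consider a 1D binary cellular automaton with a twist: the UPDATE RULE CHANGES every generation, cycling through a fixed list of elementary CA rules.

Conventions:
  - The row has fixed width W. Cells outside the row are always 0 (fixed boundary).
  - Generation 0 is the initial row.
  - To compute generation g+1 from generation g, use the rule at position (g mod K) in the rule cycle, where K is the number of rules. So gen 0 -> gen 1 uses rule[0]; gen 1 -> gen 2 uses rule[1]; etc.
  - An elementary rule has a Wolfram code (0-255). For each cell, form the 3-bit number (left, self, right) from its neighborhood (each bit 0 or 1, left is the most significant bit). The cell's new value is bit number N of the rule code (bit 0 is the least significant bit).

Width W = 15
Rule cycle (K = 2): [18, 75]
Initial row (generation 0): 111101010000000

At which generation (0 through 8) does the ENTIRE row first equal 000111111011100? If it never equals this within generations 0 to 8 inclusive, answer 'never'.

Gen 0: 111101010000000
Gen 1 (rule 18): 000000001000000
Gen 2 (rule 75): 111111110011111
Gen 3 (rule 18): 000000001100000
Gen 4 (rule 75): 111111111101111
Gen 5 (rule 18): 000000000000000
Gen 6 (rule 75): 111111111111111
Gen 7 (rule 18): 000000000000000
Gen 8 (rule 75): 111111111111111

Answer: never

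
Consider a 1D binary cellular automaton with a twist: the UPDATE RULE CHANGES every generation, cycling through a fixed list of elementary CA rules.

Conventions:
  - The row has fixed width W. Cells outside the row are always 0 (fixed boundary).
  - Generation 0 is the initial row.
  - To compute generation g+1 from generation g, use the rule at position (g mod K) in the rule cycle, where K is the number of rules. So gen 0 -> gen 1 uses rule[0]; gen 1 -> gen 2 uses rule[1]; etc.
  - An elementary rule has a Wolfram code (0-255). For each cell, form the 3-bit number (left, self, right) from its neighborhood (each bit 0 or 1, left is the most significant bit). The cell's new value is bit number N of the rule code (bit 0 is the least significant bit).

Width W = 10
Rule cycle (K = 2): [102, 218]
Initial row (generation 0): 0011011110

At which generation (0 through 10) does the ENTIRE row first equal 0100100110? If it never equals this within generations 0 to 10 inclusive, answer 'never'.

Gen 0: 0011011110
Gen 1 (rule 102): 0101100010
Gen 2 (rule 218): 1001110101
Gen 3 (rule 102): 1010011111
Gen 4 (rule 218): 0001111111
Gen 5 (rule 102): 0010000001
Gen 6 (rule 218): 0101000010
Gen 7 (rule 102): 1111000110
Gen 8 (rule 218): 1111101111
Gen 9 (rule 102): 0000110001
Gen 10 (rule 218): 0001111010

Answer: never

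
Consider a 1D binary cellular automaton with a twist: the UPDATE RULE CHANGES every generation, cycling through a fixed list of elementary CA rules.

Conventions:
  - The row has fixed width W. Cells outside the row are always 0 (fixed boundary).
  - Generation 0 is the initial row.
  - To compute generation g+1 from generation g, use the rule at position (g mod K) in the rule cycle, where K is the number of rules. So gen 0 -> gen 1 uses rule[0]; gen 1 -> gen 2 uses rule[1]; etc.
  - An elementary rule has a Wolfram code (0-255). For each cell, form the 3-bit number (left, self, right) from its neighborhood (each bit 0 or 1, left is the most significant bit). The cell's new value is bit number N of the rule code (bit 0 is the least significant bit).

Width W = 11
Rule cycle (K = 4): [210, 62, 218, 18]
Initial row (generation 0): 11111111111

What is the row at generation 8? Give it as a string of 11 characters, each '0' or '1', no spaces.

Answer: 00000001000

Derivation:
Gen 0: 11111111111
Gen 1 (rule 210): 01111111111
Gen 2 (rule 62): 11000000000
Gen 3 (rule 218): 11100000000
Gen 4 (rule 18): 00010000000
Gen 5 (rule 210): 00101000000
Gen 6 (rule 62): 01111100000
Gen 7 (rule 218): 11111110000
Gen 8 (rule 18): 00000001000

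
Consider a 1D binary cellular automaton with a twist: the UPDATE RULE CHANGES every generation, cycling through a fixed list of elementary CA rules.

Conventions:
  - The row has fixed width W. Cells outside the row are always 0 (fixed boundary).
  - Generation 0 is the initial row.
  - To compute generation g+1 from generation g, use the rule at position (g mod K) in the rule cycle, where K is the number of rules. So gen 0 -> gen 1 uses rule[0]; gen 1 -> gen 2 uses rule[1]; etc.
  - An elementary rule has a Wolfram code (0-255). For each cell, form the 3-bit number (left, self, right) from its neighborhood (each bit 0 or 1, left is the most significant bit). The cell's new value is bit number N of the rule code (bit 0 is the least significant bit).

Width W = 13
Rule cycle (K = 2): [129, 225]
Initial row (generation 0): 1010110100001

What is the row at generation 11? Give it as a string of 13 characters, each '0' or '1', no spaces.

Gen 0: 1010110100001
Gen 1 (rule 129): 0000000001100
Gen 2 (rule 225): 1111111100101
Gen 3 (rule 129): 0111111000000
Gen 4 (rule 225): 0011111011111
Gen 5 (rule 129): 1001110001110
Gen 6 (rule 225): 0000110100110
Gen 7 (rule 129): 1110000000000
Gen 8 (rule 225): 0110111111111
Gen 9 (rule 129): 0000011111110
Gen 10 (rule 225): 1111001111110
Gen 11 (rule 129): 0110000111100

Answer: 0110000111100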